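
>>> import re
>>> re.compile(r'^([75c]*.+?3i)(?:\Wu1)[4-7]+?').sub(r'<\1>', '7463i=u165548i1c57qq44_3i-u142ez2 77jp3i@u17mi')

The pattern matches anchored at the start of the string; then zero or more of one of [75c], then one or more of any character (lazy), then the literal '3i' (captured); then a non-word character, then the literal 'u1' (non-capturing group); then one or more of a character in [4-7] (lazy).
A non-greedy quantifier consumes as few characters as it can — just enough that the remainder of the pattern still matches from where it stops; whatever follows it matches normally.
Matches: at [0:9] → '7463i=u16'.
Each match is replaced using the text its own group 1 captured.

'<7463i>5548i1c57qq44_3i-u142ez2 77jp3i@u17mi'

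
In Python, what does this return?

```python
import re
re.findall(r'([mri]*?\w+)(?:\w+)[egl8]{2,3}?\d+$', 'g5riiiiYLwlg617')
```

['g5riiiiYL']

This matches zero or more of one of [mri] (lazy), then one or more of a word character (captured); then one or more of a word character (non-capturing group); then 2 to 3 of one of [egl8] (lazy), then one or more of a digit; then anchored at the end.
`findall` collects group 1 from the one match (1 total).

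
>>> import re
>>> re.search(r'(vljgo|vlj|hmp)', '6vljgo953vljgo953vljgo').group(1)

'vljgo'

Alternation tries branches left to right and keeps the first one that lets the overall match succeed at that position.
Unlike `match`, `search` isn't anchored — it looks for the pattern anywhere in the string.
The match spans [1:6] → 'vljgo'.
Captured: group 1 = 'vljgo'.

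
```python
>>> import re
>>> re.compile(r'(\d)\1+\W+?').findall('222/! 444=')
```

['2', '4']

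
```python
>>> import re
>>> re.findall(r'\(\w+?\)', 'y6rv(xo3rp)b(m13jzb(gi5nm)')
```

Matches: at [4:11] → '(xo3rp)'; at [19:26] → '(gi5nm)'.
Since nothing is captured, `findall` lists the 2 matched substrings directly.

['(xo3rp)', '(gi5nm)']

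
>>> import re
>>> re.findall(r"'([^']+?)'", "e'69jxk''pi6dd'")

['69jxk', 'pi6dd']

Matches: at [1:8] match "'69jxk'", group 1 = '69jxk'; at [8:15] match "'pi6dd'", group 1 = 'pi6dd'.
`findall` collects group 1 from each match (2 total).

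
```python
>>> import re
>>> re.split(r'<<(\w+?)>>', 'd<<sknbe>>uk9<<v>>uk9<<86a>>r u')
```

Matches to split on: at [1:10] → '<<sknbe>>'; at [13:18] → '<<v>>'; at [21:28] → '<<86a>>'.
Because the pattern has a capturing group, `split` also inserts each captured text between the pieces.

['d', 'sknbe', 'uk9', 'v', 'uk9', '86a', 'r u']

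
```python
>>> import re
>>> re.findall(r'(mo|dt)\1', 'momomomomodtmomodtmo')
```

A backreference is literal: `\1` must see the identical characters the first group matched.
Scanning left to right: at [0:4] match 'momo', group 1 = 'mo'; at [4:8] match 'momo', group 1 = 'mo'; at [12:16] match 'momo', group 1 = 'mo'.
One capturing group, so `findall` returns just the captured substring from each match — 3 in all.

['mo', 'mo', 'mo']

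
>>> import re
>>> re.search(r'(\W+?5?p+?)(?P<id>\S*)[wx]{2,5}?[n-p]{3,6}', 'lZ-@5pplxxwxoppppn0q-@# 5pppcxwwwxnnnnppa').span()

This matches one or more of a non-word character (lazy), then optionally the literal '5', then one or more of the literal 'p' (lazy) (captured); then zero or more of a non-whitespace character (captured as 'id'); then 2 to 5 of one of [wx] (lazy), then 3 to 6 of a character in [n-p].
`re.search` tries every starting position until one works.
The match spans [2:18] → '-@5pplxxwxoppppn'.
Captured: group 1 = '-@5p', group 2 = 'plxx'.

(2, 18)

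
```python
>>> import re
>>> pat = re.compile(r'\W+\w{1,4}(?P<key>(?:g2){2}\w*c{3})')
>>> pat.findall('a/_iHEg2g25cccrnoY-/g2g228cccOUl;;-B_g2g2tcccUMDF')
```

This matches one or more of a non-word character, then 1 to 4 of a word character; then the literal 'g2' repeated 2 times, then zero or more of a word character, then exactly 3 of a literal 'c' (captured as 'key').
Matches: at [1:14] match '/_iHEg2g25ccc', group 1 = 'g2g25ccc'; at [32:45] match ';;-B_g2g2tccc', group 1 = 'g2g2tccc'.
With a single group, `findall` returns only what that group captured — 2 items.

['g2g25ccc', 'g2g2tccc']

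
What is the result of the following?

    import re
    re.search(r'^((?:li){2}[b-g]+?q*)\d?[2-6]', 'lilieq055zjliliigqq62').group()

Pattern: anchored at the start of the string; then the literal 'li' repeated 2 times, then one or more of a character in [b-g] (lazy), then zero or more of a literal 'q' (captured); then optionally a digit, then a character in [2-6].
`re.search` tries every starting position until one works.
The match spans [0:8] → 'lilieq05'.
Captured: group 1 = 'lilieq'.

'lilieq05'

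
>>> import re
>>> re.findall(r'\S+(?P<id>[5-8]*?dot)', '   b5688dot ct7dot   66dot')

['dot', 'dot', 'dot']

`findall` collects group 1 from each match (3 total).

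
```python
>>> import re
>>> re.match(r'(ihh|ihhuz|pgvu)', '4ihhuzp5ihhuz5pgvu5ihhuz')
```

None

`re.match` won't scan ahead — the pattern has to work from the very first character.
Here the string doesn't start with a match, so the call returns None.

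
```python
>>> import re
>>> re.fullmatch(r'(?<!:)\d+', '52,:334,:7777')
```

None

`(?!…)`/`(?<!…)` only lets a position through if the neighbouring text does NOT match; no characters are consumed.
`fullmatch` succeeds only if the pattern covers the string from start to end.
Here there's no way to consume every character, so the call returns None.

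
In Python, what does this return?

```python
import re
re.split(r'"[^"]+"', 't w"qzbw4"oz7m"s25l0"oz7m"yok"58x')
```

['t w', 'oz7m', 'oz7m', '58x']

Matches to split on: at [3:10] → '"qzbw4"'; at [14:21] → '"s25l0"'; at [25:30] → '"yok"'.
Splitting on the pattern gives 4 pieces.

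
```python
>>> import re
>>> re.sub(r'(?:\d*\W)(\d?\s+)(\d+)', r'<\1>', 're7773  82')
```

're< >'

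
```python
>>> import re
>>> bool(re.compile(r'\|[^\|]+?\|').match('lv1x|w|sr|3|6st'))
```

With `match`, the pattern is implicitly anchored at the beginning.
Here position 0 doesn't satisfy it, so the call returns None, and `bool(None)` is False.

False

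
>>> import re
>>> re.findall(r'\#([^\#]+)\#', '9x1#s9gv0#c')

['s9gv0']

One capturing group, so `findall` returns just the captured substring from the one match — 1 in all.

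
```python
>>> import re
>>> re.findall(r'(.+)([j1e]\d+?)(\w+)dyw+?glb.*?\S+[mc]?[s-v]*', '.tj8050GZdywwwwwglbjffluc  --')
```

[('.t', 'j8', '050GZ')]

This matches one or more of any character (captured); then one of [j1e], then one or more of a digit (lazy) (captured); then one or more of a word character (captured); then the literal 'dy', then one or more of a literal 'w' (lazy), then the literal 'glb'; then zero or more of any character (lazy); then one or more of a non-whitespace character, then optionally one of [mc], then zero or more of a character in [s-v].
Because the quantifier is non-greedy, it stops expanding at the earliest point where the rest of the pattern can succeed.
Scanning left to right: at [0:25] match '.tj8050GZdywwwwwglbjffluc', groups = ('.t', 'j8', '050GZ').
With 3 capturing groups, `findall` returns a 3-tuple per match.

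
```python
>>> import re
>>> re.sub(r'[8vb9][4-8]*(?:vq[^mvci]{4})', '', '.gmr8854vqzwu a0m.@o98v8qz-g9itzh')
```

The pattern matches one of [8vb9], then zero or more of a character in [4-8]; then the literal 'vq', then exactly 4 of any character except [mvci] (non-capturing group).
`sub` substitutes '' at each match site.

'.gmra0m.@o98v8qz-g9itzh'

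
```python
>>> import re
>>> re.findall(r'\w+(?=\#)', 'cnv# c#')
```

['cnv', 'c']

Lookahead/lookbehind check context without consuming it, so the matched span excludes the asserted characters.
Since nothing is captured, `findall` lists the 2 matched substrings directly.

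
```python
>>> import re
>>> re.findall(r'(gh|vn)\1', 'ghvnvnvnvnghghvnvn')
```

The backreference `\1` re-matches whatever the first group consumed, character for character.
Matches: at [2:6] match 'vnvn', group 1 = 'vn'; at [6:10] match 'vnvn', group 1 = 'vn'; at [10:14] match 'ghgh', group 1 = 'gh'; at [14:18] match 'vnvn', group 1 = 'vn'.
Because there's exactly one group, `findall` drops the full match and keeps group 1 from each hit.

['vn', 'vn', 'gh', 'vn']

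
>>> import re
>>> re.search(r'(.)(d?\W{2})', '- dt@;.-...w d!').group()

't@;'

Pattern: any character (captured); then optionally a literal 'd', then exactly 2 of a non-word character (captured).
The match spans [3:6] → 't@;'.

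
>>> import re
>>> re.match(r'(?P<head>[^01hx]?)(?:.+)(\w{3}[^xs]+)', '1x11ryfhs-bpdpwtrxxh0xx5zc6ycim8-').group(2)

The match spans [0:33] → '1x11ryfhs-bpdpwtrxxh0xx5zc6ycim8-'.
Captured: group 1 = '', group 2 = 'im8-'.

'im8-'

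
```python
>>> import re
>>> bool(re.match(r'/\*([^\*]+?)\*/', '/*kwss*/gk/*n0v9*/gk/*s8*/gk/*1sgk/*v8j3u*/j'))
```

True

`match` is anchored at position 0; if the pattern doesn't fit there, it returns None.
The match spans [0:8] → '/*kwss*/'.
Captured: group 1 = 'kwss'.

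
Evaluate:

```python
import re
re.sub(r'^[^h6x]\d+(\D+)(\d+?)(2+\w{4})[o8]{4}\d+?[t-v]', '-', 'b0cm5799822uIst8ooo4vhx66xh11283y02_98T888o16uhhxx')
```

'-hx66xh11283y02_98T888o16uhhxx'

Every occurrence is swapped for '-'.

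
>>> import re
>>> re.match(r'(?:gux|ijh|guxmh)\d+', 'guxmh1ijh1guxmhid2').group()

'guxmh1'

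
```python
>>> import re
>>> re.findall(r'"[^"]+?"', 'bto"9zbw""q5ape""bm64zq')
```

['"9zbw"', '"q5ape"']

No capturing groups, so `findall` returns the 2 full match strings.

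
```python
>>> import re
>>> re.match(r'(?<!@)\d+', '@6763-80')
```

None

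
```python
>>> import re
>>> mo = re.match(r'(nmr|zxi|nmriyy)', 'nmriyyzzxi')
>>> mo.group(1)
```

'nmr'

Alternation tries branches left to right and keeps the first one that lets the overall match succeed at that position.
With `match`, the pattern is implicitly anchored at the beginning.
The match spans [0:3] → 'nmr'.
Captured: group 1 = 'nmr'.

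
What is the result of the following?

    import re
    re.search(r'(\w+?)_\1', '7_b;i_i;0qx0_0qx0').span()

A backreference is literal: `\1` must see the identical characters the first group matched.
Unlike `match`, `search` isn't anchored — it looks for the pattern anywhere in the string.
The match spans [4:7] → 'i_i'.
Captured: group 1 = 'i'.

(4, 7)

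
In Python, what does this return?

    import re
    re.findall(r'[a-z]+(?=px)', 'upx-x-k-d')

['u']

Because the assertion is zero-width, the text it checks is not consumed and won't appear in the result.
Since nothing is captured, `findall` lists the 1 matched substring directly.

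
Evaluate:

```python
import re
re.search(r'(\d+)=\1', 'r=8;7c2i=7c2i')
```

None

After group 1 captures some text, `\1` only succeeds where that same text appears again.
Here the pattern never matches, so the call returns None.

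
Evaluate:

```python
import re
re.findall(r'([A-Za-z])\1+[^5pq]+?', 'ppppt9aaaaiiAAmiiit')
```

['p', 'a', 'A', 'i']

A backreference is literal: `\1` must see the identical characters the first group matched.
Because there's exactly one group, `findall` drops the full match and keeps group 1 from each hit.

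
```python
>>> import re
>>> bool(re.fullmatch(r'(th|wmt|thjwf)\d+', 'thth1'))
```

False

`fullmatch` succeeds only if the pattern covers the string from start to end.
Here there's no way to consume every character, so the call returns None, and `bool(None)` is False.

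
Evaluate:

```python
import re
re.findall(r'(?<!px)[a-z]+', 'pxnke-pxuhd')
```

Because the assertion is negative and zero-width, positions next to the forbidden text are skipped.
Matches: at [0:5] → 'pxnke'; at [6:11] → 'pxuhd'.
Since nothing is captured, `findall` lists the 2 matched substrings directly.

['pxnke', 'pxuhd']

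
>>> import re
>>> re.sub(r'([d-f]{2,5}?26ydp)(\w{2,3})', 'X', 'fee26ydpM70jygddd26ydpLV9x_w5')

The pattern matches 2 to 5 of a character in [d-f] (lazy), then the literal '26y', then the literal 'dp' (captured); then 2 to 3 of a word character (captured).
Matches: at [0:11] → 'fee26ydpM70'; at [14:25] → 'ddd26ydpLV9'.
`sub` substitutes 'X' at each match site.

'XjygXx_w5'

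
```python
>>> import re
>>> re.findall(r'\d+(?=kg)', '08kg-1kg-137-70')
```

['08', '1']

Lookahead/lookbehind check context without consuming it, so the matched span excludes the asserted characters.
No capturing groups, so `findall` returns the 2 full match strings.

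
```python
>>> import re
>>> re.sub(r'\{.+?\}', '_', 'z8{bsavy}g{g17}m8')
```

Because the quantifier is non-greedy, it stops expanding at the earliest point where the rest of the pattern can succeed.
Each match is replaced by '_'.

'z8_g_m8'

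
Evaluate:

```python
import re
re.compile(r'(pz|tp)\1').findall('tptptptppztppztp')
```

`\1` has to match the exact text group 1 already captured.
Matches: at [0:4] match 'tptp', group 1 = 'tp'; at [4:8] match 'tptp', group 1 = 'tp'.
With a single group, `findall` returns only what that group captured — 2 items.

['tp', 'tp']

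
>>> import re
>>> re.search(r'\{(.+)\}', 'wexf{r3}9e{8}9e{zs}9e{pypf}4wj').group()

`search` walks the string left to right and returns the first match it finds.
The match spans [4:27] → '{r3}9e{8}9e{zs}9e{pypf}'.
Captured: group 1 = 'r3}9e{8}9e{zs}9e{pypf'.

'{r3}9e{8}9e{zs}9e{pypf}'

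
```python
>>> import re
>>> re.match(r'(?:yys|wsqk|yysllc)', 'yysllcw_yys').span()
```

(0, 3)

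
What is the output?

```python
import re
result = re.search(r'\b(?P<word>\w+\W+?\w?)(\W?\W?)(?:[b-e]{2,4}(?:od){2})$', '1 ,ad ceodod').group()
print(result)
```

ad ceodod

The match spans [3:12] → 'ad ceodod'.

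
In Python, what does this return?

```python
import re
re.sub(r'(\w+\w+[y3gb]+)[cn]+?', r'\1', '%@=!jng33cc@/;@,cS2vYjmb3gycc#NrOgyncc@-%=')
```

Pattern: one or more of a word character, then one or more of a word character, then one or more of one of [y3gb] (captured); then one or more of one of [cn] (lazy).
The `?` after the quantifier makes it lazy — it takes as little as possible before letting the rest of the pattern try.
Matches: at [4:10] → 'jng33c'; at [16:28] → 'cS2vYjmb3gyc'; at [30:36] → 'NrOgyn'.
The replacement refers to a captured group, so each match is rewritten using its own captured text.

'%@=!jng33c@/;@,cS2vYjmb3gyc#NrOgycc@-%='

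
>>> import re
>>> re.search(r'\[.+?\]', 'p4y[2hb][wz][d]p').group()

The `?` after the quantifier makes it lazy — it takes as little as possible before letting the rest of the pattern try.
The match spans [3:8] → '[2hb]'.

'[2hb]'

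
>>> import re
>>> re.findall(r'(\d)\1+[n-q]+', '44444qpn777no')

['4', '7']

`\1` is not a pattern — it's the concrete string captured by group 1, re-applied verbatim.
Walking the string: at [0:8] match '44444qpn', group 1 = '4'; at [8:13] match '777no', group 1 = '7'.
Because there's exactly one group, `findall` drops the full match and keeps group 1 from each hit.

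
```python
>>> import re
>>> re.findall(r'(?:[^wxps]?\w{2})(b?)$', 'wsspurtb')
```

['b']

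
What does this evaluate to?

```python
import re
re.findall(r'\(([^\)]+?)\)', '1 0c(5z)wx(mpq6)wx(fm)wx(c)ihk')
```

`findall` collects group 1 from each match (4 total).

['5z', 'mpq6', 'fm', 'c']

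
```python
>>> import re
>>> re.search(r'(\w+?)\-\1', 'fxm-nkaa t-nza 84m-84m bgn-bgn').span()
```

(15, 22)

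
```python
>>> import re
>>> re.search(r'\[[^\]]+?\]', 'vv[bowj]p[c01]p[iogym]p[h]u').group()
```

'[bowj]'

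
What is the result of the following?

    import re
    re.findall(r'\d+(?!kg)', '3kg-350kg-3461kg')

Because the assertion is negative and zero-width, positions next to the forbidden text are skipped.
Scanning left to right: at [4:6] → '35'; at [10:13] → '346'.
No capturing groups, so `findall` returns the 2 full match strings.

['35', '346']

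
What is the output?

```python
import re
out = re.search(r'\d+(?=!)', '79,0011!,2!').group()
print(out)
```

The positive lookaround only admits positions where the adjacent text matches; those characters stay outside the span.
`re.search` scans for the first position where the pattern succeeds.
The match spans [3:7] → '0011'.

0011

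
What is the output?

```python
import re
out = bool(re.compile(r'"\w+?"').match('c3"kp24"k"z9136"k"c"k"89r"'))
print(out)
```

`re.match` only tries the pattern at the start of the string.
Here the string doesn't start with a match, so the call returns None, and `bool(None)` is False.

False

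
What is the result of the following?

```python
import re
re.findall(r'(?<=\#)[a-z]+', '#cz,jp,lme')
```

['cz']

The `(?=…)`/`(?<=…)` assertion just peeks at neighbouring text; it doesn't advance the match position.
`findall` yields the raw match text (1 of them) because the pattern has no groups.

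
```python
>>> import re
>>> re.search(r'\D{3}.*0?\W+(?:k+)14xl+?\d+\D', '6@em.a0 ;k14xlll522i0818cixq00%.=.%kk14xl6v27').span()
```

(1, 43)

The pattern matches exactly 3 of a non-digit, then zero or more of any character; then optionally a literal '0', then one or more of a non-word character; then one or more of a literal 'k' (non-capturing group); then the literal '14x', then one or more of the literal 'l' (lazy); then one or more of a digit, then a non-digit.
The match spans [1:43] → '@em.a0 ;k14xlll522i0818cixq00%.=.%kk14xl6v'.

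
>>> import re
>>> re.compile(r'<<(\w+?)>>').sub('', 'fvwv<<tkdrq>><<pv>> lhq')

'fvwv lhq'

Each match is replaced by ''.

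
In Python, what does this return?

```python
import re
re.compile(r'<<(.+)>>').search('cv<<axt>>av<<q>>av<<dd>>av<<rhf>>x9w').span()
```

`re.search` tries every starting position until one works.
The match spans [2:33] → '<<axt>>av<<q>>av<<dd>>av<<rhf>>'.
Captured: group 1 = 'axt>>av<<q>>av<<dd>>av<<rhf'.

(2, 33)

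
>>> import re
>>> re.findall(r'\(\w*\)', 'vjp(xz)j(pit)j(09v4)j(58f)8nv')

['(xz)', '(pit)', '(09v4)', '(58f)']

Matches: at [3:7] → '(xz)'; at [8:13] → '(pit)'; at [14:20] → '(09v4)'; at [21:26] → '(58f)'.
`findall` yields the raw match text (4 of them) because the pattern has no groups.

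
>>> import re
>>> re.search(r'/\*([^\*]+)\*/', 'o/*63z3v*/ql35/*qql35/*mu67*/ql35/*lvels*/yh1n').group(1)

`re.search` tries every starting position until one works.
The match spans [1:10] → '/*63z3v*/'.
Captured: group 1 = '63z3v'.

'63z3v'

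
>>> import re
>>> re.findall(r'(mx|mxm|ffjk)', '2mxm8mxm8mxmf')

Branches in `(...|...)` are attempted left-to-right; the first branch that allows the whole pattern to succeed is taken.
One capturing group, so `findall` returns just the captured substring from each match — 3 in all.

['mx', 'mx', 'mx']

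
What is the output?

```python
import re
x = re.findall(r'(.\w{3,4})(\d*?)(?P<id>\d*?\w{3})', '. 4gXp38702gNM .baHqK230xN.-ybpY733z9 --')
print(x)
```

[(' 4gXp', '', '387'), ('.baHq', '', 'K23'), ('-ybpY', '', '733')]

The pattern matches any character, then 3 to 4 of a word character (captured); then zero or more of a digit (lazy) (captured); then zero or more of a digit (lazy), then exactly 3 of a word character (captured as 'id').
Scanning left to right: at [1:9] match ' 4gXp387', groups = (' 4gXp', '', '387'); at [15:23] match '.baHqK23', groups = ('.baHq', '', 'K23'); at [27:35] match '-ybpY733', groups = ('-ybpY', '', '733').
3 groups means each result is a tuple of 3 captured strings — 3 here.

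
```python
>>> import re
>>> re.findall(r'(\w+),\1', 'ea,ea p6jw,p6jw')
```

['ea', 'p6jw']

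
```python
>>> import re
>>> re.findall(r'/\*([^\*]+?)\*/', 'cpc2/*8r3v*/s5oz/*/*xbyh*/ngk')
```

`findall` collects group 1 from each match (2 total).

['8r3v', 'xbyh']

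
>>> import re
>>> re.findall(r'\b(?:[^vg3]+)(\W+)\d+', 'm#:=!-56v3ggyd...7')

['-', '.']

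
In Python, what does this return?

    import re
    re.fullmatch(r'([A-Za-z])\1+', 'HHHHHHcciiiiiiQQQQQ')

None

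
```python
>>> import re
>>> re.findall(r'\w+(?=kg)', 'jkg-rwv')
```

The `(?=…)`/`(?<=…)` assertion just peeks at neighbouring text; it doesn't advance the match position.
Walking the string: at [0:1] → 'j'.
No capturing groups, so `findall` returns the 1 full match string.

['j']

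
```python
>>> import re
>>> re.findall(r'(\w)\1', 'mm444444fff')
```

['m', '4', '4', '4', 'f']

`\1` has to match the exact text group 1 already captured.
Scanning left to right: at [0:2] match 'mm', group 1 = 'm'; at [2:4] match '44', group 1 = '4'; at [4:6] match '44', group 1 = '4'; at [6:8] match '44', group 1 = '4'; at [8:10] match 'ff', group 1 = 'f'.
One capturing group, so `findall` returns just the captured substring from each match — 5 in all.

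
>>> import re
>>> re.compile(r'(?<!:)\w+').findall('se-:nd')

A negative assertion filters positions out without eating any characters.
Scanning left to right: at [0:2] → 'se'; at [5:6] → 'd'.
No capturing groups, so `findall` returns the 2 full match strings.

['se', 'd']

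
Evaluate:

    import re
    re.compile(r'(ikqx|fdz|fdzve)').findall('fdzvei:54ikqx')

['fdz', 'ikqx']

Alternation isn't longest-match — the leftmost alternative that fits at this position is chosen.
`findall` collects group 1 from each match (2 total).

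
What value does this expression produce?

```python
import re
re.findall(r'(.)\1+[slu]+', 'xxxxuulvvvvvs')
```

['x', 'v']

The backreference `\1` re-matches whatever the first group consumed, character for character.
Walking the string: at [0:7] match 'xxxxuul', group 1 = 'x'; at [7:13] match 'vvvvvs', group 1 = 'v'.
With a single group, `findall` returns only what that group captured — 2 items.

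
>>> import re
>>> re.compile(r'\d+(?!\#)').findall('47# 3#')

`(?!…)`/`(?<!…)` only lets a position through if the neighbouring text does NOT match; no characters are consumed.
With no groups in the pattern, `findall` gives back each whole match — 1 here.

['4']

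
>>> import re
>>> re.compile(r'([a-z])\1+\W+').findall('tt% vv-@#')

['t', 'v']

`\1` has to match the exact text group 1 already captured.
Matches: at [0:4] match 'tt% ', group 1 = 't'; at [4:9] match 'vv-@#', group 1 = 'v'.
`findall` collects group 1 from each match (2 total).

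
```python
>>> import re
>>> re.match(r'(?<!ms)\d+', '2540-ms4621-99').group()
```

'2540'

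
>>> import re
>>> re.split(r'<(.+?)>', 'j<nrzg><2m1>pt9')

['j', 'nrzg', '', '2m1', 'pt9']

A `+?`/`*?`/`{m,n}?` starts at its minimum and grows only as far as needed for what follows to match.
Matches to split on: at [1:7] → '<nrzg>'; at [7:12] → '<2m1>'.
`re.split` interleaves the captured-group text with the surrounding fragments.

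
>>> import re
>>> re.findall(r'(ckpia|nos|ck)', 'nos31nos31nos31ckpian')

Alternation isn't longest-match — the leftmost alternative that fits at this position is chosen.
One capturing group, so `findall` returns just the captured substring from each match — 4 in all.

['nos', 'nos', 'nos', 'ckpia']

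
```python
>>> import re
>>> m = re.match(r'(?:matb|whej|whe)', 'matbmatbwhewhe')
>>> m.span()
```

`match` is anchored at position 0; if the pattern doesn't fit there, it returns None.
The match spans [0:4] → 'matb'.

(0, 4)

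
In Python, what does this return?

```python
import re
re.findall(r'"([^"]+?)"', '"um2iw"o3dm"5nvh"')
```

['um2iw', '5nvh']

Scanning left to right: at [0:7] match '"um2iw"', group 1 = 'um2iw'; at [11:17] match '"5nvh"', group 1 = '5nvh'.
With a single group, `findall` returns only what that group captured — 2 items.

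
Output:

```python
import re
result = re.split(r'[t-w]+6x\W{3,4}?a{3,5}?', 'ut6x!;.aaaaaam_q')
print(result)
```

A `+?`/`*?`/`{m,n}?` starts at its minimum and grows only as far as needed for what follows to match.
Splitting on the pattern gives 2 pieces.

['', 'aaam_q']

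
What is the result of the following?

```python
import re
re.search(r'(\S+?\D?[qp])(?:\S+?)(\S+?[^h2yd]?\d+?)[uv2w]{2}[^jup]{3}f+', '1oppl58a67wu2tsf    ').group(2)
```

'l58a67'

The pattern matches one or more of a non-whitespace character (lazy), then optionally a non-digit, then one of [qp] (captured); then one or more of a non-whitespace character (lazy) (non-capturing group); then one or more of a non-whitespace character (lazy), then optionally any character except [h2yd], then one or more of a digit (lazy) (captured); then exactly 2 of one of [uv2w], then exactly 3 of any character except [jup], then one or more of the literal 'f'.
With the lazy modifier that quantifier settles for the fewest repetitions that let the rest of the pattern succeed (the atoms after it are unaffected and can still be greedy).
`re.search` scans for the first position where the pattern succeeds.
The match spans [0:16] → '1oppl58a67wu2tsf'.
Captured: group 1 = '1op', group 2 = 'l58a67'.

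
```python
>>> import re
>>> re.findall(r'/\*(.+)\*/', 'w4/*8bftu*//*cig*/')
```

['8bftu*//*cig']

One capturing group, so `findall` returns just the captured substring from the one match — 1 in all.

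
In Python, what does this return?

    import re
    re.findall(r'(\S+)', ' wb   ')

Pattern: one or more of a non-whitespace character (captured).
Scanning left to right: at [1:3] match 'wb', group 1 = 'wb'.
One capturing group, so `findall` returns just the captured substring from the one match — 1 in all.

['wb']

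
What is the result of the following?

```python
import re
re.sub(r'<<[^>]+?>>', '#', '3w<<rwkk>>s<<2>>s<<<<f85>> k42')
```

Matches: at [2:10] → '<<rwkk>>'; at [11:16] → '<<2>>'; at [17:26] → '<<<<f85>>'.
`sub` substitutes '#' at each match site.

'3w#s#s# k42'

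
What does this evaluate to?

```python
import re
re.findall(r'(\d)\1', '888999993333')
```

A backreference is literal: `\1` must see the identical characters the first group matched.
Walking the string: at [0:2] match '88', group 1 = '8'; at [3:5] match '99', group 1 = '9'; at [5:7] match '99', group 1 = '9'; at [8:10] match '33', group 1 = '3'; at [10:12] match '33', group 1 = '3'.
`findall` collects group 1 from each match (5 total).

['8', '9', '9', '3', '3']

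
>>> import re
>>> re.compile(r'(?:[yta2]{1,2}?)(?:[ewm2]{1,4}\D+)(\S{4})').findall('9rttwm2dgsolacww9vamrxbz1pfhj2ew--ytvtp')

This matches 1 to 2 of one of [yta2] (lazy) (non-capturing group); then 1 to 4 of one of [ewm2], then one or more of a non-digit (non-capturing group); then exactly 4 of a non-whitespace character (captured).
Scanning left to right: at [2:20] match 'ttwm2dgsolacww9vam', group 1 = '9vam'; at [29:39] match '2ew--ytvtp', group 1 = 'tvtp'.
With a single group, `findall` returns only what that group captured — 2 items.

['9vam', 'tvtp']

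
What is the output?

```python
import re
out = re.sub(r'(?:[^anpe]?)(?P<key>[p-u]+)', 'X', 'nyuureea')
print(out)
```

This matches optionally any character except [anpe] (non-capturing group); then one or more of a character in [p-u] (captured as 'key').
Matches: at [1:5] → 'yuur'.
Each match is replaced by 'X'.

nXeea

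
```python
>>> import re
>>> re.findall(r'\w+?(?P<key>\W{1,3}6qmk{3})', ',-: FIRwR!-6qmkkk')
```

['!-6qmkkk']

Pattern: one or more of a word character (lazy); then 1 to 3 of a non-word character, then the literal '6qm', then exactly 3 of the literal 'k' (captured as 'key').
With a single group, `findall` returns only what that group captured — 1 item.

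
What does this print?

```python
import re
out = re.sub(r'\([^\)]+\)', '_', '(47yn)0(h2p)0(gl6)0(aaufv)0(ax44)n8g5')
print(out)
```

Matches: at [0:6] → '(47yn)'; at [7:12] → '(h2p)'; at [13:18] → '(gl6)'; at [19:26] → '(aaufv)'; at [27:33] → '(ax44)'.
Every occurrence is swapped for '_'.

_0_0_0_0_n8g5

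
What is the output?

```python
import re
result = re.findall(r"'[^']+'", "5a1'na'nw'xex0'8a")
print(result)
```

["'na'", "'xex0'"]

With no groups in the pattern, `findall` gives back each whole match — 2 here.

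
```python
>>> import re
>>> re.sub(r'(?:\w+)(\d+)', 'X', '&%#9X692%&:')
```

'&%#X%&:'

This matches one or more of a word character (non-capturing group); then one or more of a digit (captured).
Matches: at [3:8] → '9X692'.
`sub` substitutes 'X' at each match site.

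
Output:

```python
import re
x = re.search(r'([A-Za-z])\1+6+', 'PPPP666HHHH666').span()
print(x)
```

(0, 7)

`\1` is not a pattern — it's the concrete string captured by group 1, re-applied verbatim.
`re.search` tries every starting position until one works.
The match spans [0:7] → 'PPPP666'.
Captured: group 1 = 'P'.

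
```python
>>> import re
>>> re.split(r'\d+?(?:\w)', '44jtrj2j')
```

['', 'jtrj', '']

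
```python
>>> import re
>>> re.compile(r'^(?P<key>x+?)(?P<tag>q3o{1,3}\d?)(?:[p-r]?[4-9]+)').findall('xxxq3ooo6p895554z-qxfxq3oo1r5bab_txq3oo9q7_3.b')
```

Multiple groups make `findall` return tuples — one 2-tuple for the one match.

[('xxx', 'q3ooo6')]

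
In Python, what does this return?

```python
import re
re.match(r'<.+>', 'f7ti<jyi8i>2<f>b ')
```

None

`re.match` only tries the pattern at the start of the string.
Here the string doesn't start with a match, so the call returns None.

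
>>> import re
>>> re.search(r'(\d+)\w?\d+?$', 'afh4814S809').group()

'4814S809'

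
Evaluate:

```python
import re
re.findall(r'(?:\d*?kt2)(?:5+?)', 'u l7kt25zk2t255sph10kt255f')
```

Lazy quantifiers expand one character at a time until the remainder of the pattern can match.
No capturing groups, so `findall` returns the 2 full match strings.

['7kt25', '10kt25']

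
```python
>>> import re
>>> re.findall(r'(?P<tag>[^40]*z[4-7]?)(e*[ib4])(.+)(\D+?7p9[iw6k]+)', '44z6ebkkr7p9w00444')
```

[('z6', 'eb', 'kk', 'r7p9w')]

The pattern matches zero or more of any character except [40], then a literal 'z', then optionally a character in [4-7] (captured as 'tag'); then zero or more of a literal 'e', then one of [ib4] (captured); then one or more of any character (captured); then one or more of a non-digit (lazy), then the literal '7p9', then one or more of one of [iw6k] (captured).
Scanning left to right: at [2:13] match 'z6ebkkr7p9w', groups = ('z6', 'eb', 'kk', 'r7p9w').
4 groups means the one result is a tuple of 4 captured strings — 1 here.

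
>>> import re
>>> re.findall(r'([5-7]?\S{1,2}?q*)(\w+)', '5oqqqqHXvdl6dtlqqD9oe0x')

[('5oqqqq', 'HXvdl6dtlqqD9oe0x')]

The pattern matches optionally a character in [5-7], then 1 to 2 of a non-whitespace character (lazy), then zero or more of a literal 'q' (captured); then one or more of a word character (captured).
Multiple groups make `findall` return tuples — one 2-tuple for the one match.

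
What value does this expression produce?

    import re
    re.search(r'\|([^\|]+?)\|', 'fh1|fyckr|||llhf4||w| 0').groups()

The match spans [3:10] → '|fyckr|'.
Captured: group 1 = 'fyckr'.

('fyckr',)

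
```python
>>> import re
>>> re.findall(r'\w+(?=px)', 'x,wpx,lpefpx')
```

The lookaround is zero-width — it requires the adjacent text to match without consuming it, so the asserted text isn't part of the match.
No capturing groups, so `findall` returns the 2 full match strings.

['w', 'lpef']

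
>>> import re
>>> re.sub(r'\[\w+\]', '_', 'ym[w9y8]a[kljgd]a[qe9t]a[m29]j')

'ym_a_a_a_j'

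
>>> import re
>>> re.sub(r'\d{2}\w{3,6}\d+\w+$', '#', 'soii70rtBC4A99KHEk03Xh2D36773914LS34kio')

'soii#'

Pattern: exactly 2 of a digit, then 3 to 6 of a word character, then one or more of a digit; then one or more of a word character; then anchored at the end.
Matches: at [4:39] → '70rtBC4A99KHEk03Xh2D36773914LS34kio'.
Every occurrence is swapped for '#'.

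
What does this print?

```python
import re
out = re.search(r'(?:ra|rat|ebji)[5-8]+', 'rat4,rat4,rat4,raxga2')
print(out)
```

None

Here no position works, so the call returns None.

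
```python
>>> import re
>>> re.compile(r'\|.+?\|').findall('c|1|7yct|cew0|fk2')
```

['|1|', '|cew0|']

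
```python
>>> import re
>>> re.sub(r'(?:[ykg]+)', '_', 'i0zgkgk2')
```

The pattern matches one or more of one of [ykg] (non-capturing group).
Matches: at [3:7] → 'gkgk'.
Each match is replaced by '_'.

'i0z_2'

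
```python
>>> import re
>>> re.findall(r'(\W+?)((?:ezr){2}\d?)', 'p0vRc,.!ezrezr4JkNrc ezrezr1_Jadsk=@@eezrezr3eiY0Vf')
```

This matches one or more of a non-word character (lazy) (captured); then the literal 'ezr' repeated 2 times, then optionally a digit (captured).
Walking the string: at [5:15] match ',.!ezrezr4', groups = (',.!', 'ezrezr4'); at [20:28] match ' ezrezr1', groups = (' ', 'ezrezr1').
`findall` packs the 2 group values into a tuple for every match.

[(',.!', 'ezrezr4'), (' ', 'ezrezr1')]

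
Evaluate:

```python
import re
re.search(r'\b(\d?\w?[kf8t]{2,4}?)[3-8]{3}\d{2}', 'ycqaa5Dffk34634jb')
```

None

Pattern: a word boundary (`\b`, zero-width); then optionally a digit, then optionally a word character, then 2 to 4 of one of [kf8t] (lazy) (captured); then exactly 3 of a character in [3-8], then exactly 2 of a digit.
`re.search` tries every starting position until one works.
Here the pattern never matches, so the call returns None.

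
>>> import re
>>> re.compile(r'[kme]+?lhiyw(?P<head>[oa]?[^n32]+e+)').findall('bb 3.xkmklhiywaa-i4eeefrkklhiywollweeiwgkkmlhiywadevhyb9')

['aa-i4eeefrkklhiywollweeiwgkkmlhiywade']

One capturing group, so `findall` returns just the captured substring from the one match — 1 in all.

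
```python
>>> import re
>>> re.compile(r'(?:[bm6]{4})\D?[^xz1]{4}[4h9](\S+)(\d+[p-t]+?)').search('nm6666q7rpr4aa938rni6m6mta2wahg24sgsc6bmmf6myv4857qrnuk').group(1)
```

The match spans [2:51] → '6666q7rpr4aa938rni6m6mta2wahg24sgsc6bmmf6myv4857q'.
Captured: group 1 = 'aa938rni6m6mta2wahg24sgsc6bmmf6myv485', group 2 = '7q'.

'aa938rni6m6mta2wahg24sgsc6bmmf6myv485'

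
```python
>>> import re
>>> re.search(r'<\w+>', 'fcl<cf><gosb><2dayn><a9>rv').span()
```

(3, 7)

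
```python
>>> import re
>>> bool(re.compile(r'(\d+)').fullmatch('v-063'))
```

This matches one or more of a digit (captured).
For `fullmatch`, every character of the input must be accounted for by the pattern.
Here there's no way to consume every character, so the call returns None, and `bool(None)` is False.

False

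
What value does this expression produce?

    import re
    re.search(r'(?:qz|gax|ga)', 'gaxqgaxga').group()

Alternation isn't longest-match — the leftmost alternative that fits at this position is chosen.
`re.search` scans for the first position where the pattern succeeds.
The match spans [0:3] → 'gax'.

'gax'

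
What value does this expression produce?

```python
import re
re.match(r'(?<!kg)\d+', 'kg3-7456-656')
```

None

`match` is anchored at position 0; if the pattern doesn't fit there, it returns None.
Here the pattern fails at index 0, so the call returns None.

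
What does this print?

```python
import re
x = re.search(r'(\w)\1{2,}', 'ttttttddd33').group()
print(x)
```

tttttt

A backreference is literal: `\1` must see the identical characters the first group matched.
The match spans [0:6] → 'tttttt'.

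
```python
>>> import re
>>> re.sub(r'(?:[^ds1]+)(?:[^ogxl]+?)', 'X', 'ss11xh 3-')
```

The pattern matches one or more of any character except [ds1] (non-capturing group); then one or more of any character except [ogxl] (lazy) (non-capturing group).
Matches: at [4:9] → 'xh 3-'.
Every occurrence is swapped for 'X'.

'ss11X'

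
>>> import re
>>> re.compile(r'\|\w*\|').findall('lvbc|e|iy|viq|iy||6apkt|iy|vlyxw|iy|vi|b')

Matches: at [4:7] → '|e|'; at [9:14] → '|viq|'; at [16:18] → '||'; at [23:27] → '|iy|'; at [32:36] → '|iy|'.
Since nothing is captured, `findall` lists the 5 matched substrings directly.

['|e|', '|viq|', '||', '|iy|', '|iy|']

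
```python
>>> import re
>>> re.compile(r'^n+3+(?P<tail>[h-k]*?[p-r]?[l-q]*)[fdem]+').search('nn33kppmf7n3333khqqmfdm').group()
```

Pattern: anchored at the start of the string; then one or more of the literal 'n', then one or more of a literal '3'; then zero or more of a character in [h-k] (lazy), then optionally a character in [p-r], then zero or more of a character in [l-q] (captured as 'tail'); then one or more of one of [fdem].
The match spans [0:9] → 'nn33kppmf'.

'nn33kppmf'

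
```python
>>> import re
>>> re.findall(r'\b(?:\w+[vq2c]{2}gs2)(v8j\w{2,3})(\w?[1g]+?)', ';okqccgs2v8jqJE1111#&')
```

[('v8jqJE', '11')]

A `+?`/`*?`/`{m,n}?` starts at its minimum and grows only as far as needed for what follows to match.
2 groups means the one result is a tuple of 2 captured strings — 1 here.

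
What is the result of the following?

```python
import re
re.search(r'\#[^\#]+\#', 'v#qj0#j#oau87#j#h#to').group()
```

`search` walks the string left to right and returns the first match it finds.
The match spans [1:6] → '#qj0#'.

'#qj0#'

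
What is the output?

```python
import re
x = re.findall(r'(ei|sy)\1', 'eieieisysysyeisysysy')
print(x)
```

['ei', 'sy', 'sy']

After group 1 captures some text, `\1` only succeeds where that same text appears again.
`findall` collects group 1 from each match (3 total).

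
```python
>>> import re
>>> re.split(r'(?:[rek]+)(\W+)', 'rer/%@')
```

['', '/%@', '']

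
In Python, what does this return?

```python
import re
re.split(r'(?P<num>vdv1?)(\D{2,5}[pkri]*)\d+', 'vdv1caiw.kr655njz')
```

['', 'vdv1', 'caiw.kr', 'njz']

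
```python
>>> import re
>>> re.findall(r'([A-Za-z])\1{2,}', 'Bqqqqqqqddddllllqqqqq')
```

['q', 'd', 'l', 'q']

The backreference `\1` re-matches whatever the first group consumed, character for character.
Scanning left to right: at [1:8] match 'qqqqqqq', group 1 = 'q'; at [8:12] match 'dddd', group 1 = 'd'; at [12:16] match 'llll', group 1 = 'l'; at [16:21] match 'qqqqq', group 1 = 'q'.
With a single group, `findall` returns only what that group captured — 4 items.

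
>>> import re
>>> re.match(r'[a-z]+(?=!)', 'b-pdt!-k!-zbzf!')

The positive lookaround only admits positions where the adjacent text matches; those characters stay outside the span.
`re.match` only tries the pattern at the start of the string.
Here the string doesn't start with a match, so the call returns None.

None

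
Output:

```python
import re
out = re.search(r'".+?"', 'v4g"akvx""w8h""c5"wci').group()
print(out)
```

With the lazy modifier that quantifier settles for the fewest repetitions that let the rest of the pattern succeed (the atoms after it are unaffected and can still be greedy).
`re.search` scans for the first position where the pattern succeeds.
The match spans [3:9] → '"akvx"'.

"akvx"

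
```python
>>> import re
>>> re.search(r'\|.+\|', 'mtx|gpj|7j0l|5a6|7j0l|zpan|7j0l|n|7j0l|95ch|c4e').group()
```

The match spans [3:44] → '|gpj|7j0l|5a6|7j0l|zpan|7j0l|n|7j0l|95ch|'.

'|gpj|7j0l|5a6|7j0l|zpan|7j0l|n|7j0l|95ch|'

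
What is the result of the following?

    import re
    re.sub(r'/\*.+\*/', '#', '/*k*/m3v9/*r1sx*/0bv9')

Matches: at [0:17] → '/*k*/m3v9/*r1sx*/'.
Every occurrence is swapped for '#'.

'#0bv9'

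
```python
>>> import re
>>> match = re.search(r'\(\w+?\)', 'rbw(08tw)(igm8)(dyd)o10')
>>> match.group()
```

The match spans [3:9] → '(08tw)'.

'(08tw)'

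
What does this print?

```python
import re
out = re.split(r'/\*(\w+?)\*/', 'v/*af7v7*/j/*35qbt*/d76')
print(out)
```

['v', 'af7v7', 'j', '35qbt', 'd76']

Matches to split on: at [1:10] → '/*af7v7*/'; at [11:20] → '/*35qbt*/'.
`re.split` interleaves the captured-group text with the surrounding fragments.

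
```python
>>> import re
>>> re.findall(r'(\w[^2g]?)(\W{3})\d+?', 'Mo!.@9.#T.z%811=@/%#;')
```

This matches a word character, then optionally any character except [2g] (captured); then exactly 3 of a non-word character (captured); then one or more of a digit (lazy).
Matches: at [0:6] match 'Mo!.@9', groups = ('Mo', '!.@').
With 2 capturing groups, `findall` returns a 2-tuple per match.

[('Mo', '!.@')]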